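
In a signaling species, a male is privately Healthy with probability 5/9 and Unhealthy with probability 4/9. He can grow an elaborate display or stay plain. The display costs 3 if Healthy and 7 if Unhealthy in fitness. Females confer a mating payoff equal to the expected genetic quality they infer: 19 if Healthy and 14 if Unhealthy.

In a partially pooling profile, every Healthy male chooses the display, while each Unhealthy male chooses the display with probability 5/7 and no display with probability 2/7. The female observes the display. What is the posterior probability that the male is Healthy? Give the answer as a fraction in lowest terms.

7/11

P(the display) = (5/9)·1 + (4/9)·(5/7) = 55/63.
By Bayes' rule, P(Healthy | the display) = (5/9) / (55/63) = 7/11.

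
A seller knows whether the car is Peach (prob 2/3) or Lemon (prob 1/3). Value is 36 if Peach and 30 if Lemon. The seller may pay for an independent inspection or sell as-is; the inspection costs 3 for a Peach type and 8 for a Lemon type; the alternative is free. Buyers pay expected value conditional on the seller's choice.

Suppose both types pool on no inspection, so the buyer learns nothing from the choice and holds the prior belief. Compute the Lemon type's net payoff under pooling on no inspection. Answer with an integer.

34

Pooled price = 2/3·36 + 1/3·30 = 34.
Lemon pays no cost for no inspection, so net payoff = 34.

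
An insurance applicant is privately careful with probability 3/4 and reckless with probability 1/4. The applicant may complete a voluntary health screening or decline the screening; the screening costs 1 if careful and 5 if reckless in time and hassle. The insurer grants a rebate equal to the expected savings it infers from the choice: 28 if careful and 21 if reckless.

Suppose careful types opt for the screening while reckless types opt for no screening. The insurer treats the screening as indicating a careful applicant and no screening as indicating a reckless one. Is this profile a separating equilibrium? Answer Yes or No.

Under these beliefs, the screening earns rebate 28 and no screening earns rebate 21.
careful: the screening nets 28 − 1 = 27; no screening nets 21. careful prefers the screening.
reckless: the screening nets 28 − 5 = 23; no screening nets 21. reckless would deviate to the screening.
reckless has a profitable deviation, so the profile is not an equilibrium.

No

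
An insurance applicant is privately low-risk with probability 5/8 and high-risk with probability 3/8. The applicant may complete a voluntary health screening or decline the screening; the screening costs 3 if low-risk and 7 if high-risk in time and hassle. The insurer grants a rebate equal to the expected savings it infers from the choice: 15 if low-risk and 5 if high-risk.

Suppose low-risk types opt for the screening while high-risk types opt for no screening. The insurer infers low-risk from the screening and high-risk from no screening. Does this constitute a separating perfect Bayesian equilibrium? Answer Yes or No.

No

Under these beliefs, the screening earns rebate 15 and no screening earns rebate 5.
low-risk: the screening nets 15 − 3 = 12; no screening nets 5. low-risk prefers the screening.
high-risk: the screening nets 15 − 7 = 8; no screening nets 5. high-risk would deviate to the screening.
high-risk has a profitable deviation, so the profile is not an equilibrium.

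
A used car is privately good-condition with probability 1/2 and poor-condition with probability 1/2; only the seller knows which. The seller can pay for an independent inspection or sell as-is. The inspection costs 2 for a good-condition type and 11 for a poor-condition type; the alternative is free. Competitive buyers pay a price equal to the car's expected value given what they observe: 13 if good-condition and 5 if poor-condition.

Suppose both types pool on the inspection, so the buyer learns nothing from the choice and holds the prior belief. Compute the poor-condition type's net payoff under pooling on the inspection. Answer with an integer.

Pooled price = 1/2·13 + 1/2·5 = 9.
poor-condition pays cost 11 for the inspection, so net payoff = 9 − 11 = -2.

-2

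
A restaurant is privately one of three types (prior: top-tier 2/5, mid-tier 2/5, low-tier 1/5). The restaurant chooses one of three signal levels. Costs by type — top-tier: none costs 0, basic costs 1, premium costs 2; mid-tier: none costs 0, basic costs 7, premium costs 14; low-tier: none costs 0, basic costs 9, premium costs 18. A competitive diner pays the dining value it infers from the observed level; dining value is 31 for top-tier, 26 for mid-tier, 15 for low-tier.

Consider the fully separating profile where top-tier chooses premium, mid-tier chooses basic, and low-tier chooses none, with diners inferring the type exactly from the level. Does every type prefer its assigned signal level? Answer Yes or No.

No

Separating price premiums: premium → 31, basic → 26, none → 15.
top-tier (assigned premium): none: 15 − 0 = 15; basic: 26 − 1 = 25; premium: 31 − 2 = 29. top-tier stays.
mid-tier (assigned basic): none: 15 − 0 = 15; basic: 26 − 7 = 19; premium: 31 − 14 = 17. mid-tier stays.
low-tier (assigned none): none: 15 − 0 = 15; basic: 26 − 9 = 17; premium: 31 − 18 = 13. low-tier prefers basic.
At least one type deviates; the separating profile fails.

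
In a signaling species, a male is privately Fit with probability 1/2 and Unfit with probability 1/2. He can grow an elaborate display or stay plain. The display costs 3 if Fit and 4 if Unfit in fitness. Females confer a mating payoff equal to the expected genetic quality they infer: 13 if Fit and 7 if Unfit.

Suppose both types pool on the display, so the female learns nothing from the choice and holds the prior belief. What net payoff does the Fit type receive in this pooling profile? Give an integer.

7

Pooled mating payoff = 1/2·13 + 1/2·7 = 10.
Fit pays cost 3 for the display, so net payoff = 10 − 3 = 7.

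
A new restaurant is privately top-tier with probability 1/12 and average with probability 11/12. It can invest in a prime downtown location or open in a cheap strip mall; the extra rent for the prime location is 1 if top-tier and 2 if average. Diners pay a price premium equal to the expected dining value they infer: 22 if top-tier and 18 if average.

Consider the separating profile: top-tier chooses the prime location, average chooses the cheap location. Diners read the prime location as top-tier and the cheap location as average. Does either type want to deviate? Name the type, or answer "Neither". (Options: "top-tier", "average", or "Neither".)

The prime location pays 22; the cheap location pays 18.
top-tier: assigned the prime location, nets 22 − 1 = 21; deviating to the cheap location nets 18.
average: assigned the cheap location, nets 18; deviating to the prime location nets 22 − 2 = 20.
The average type gains 2 by deviating.

average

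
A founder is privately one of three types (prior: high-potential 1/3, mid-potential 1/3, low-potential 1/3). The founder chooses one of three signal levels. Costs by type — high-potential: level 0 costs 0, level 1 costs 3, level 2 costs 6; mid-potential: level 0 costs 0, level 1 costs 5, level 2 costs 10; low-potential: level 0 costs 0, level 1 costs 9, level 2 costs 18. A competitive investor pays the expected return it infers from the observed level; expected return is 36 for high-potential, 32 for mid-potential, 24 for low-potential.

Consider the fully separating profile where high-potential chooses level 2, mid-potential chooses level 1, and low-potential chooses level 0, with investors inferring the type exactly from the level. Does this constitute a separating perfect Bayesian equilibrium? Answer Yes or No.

Separating valuations: level 2 → 36, level 1 → 32, level 0 → 24.
high-potential (assigned level 2): level 0: 24 − 0 = 24; level 1: 32 − 3 = 29; level 2: 36 − 6 = 30. high-potential stays.
mid-potential (assigned level 1): level 0: 24 − 0 = 24; level 1: 32 − 5 = 27; level 2: 36 − 10 = 26. mid-potential stays.
low-potential (assigned level 0): level 0: 24 − 0 = 24; level 1: 32 − 9 = 23; level 2: 36 − 18 = 18. low-potential stays.
Every type prefers its assigned level; separation holds.

Yes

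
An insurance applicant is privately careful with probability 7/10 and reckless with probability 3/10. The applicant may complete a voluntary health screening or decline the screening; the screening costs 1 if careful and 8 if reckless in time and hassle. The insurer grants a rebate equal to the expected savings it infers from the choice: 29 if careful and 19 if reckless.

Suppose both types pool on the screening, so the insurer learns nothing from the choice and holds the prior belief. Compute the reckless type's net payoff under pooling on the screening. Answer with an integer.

Pooled rebate = 7/10·29 + 3/10·19 = 26.
reckless pays cost 8 for the screening, so net payoff = 26 − 8 = 18.

18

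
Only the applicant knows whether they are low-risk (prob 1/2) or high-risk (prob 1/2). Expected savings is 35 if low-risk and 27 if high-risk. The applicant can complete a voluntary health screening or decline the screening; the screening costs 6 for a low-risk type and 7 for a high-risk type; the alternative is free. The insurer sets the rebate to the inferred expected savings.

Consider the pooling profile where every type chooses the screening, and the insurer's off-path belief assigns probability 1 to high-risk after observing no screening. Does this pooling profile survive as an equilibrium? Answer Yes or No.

No

On path, the insurer holds the prior and pays 1/2·35 + 1/2·27 = 31. Off path (no screening), believing high-risk, it pays 27.
low-risk: the screening nets 31 − 6 = 25; no screening nets 27. low-risk would deviate.
high-risk: the screening nets 31 − 7 = 24; no screening nets 27. high-risk would deviate.
A type deviates, so pooling fails.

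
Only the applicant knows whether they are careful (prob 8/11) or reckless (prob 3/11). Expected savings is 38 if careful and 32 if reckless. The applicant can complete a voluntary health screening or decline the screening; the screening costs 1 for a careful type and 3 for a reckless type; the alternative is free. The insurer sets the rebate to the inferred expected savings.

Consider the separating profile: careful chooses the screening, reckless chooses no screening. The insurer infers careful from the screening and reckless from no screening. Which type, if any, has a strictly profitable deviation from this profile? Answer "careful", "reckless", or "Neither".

The screening pays 38; no screening pays 32.
careful: assigned the screening, nets 38 − 1 = 37; deviating to no screening nets 32.
reckless: assigned no screening, nets 32; deviating to the screening nets 38 − 3 = 35.
The reckless type gains 3 by deviating.

reckless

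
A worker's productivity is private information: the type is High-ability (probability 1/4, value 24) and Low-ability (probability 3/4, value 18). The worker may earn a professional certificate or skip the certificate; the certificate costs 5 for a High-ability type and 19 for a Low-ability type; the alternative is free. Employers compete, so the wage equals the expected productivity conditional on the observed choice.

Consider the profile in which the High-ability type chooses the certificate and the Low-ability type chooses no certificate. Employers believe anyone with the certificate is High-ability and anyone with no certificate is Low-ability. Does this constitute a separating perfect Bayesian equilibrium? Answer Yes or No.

Under these beliefs, the certificate earns wage 24 and no certificate earns wage 18.
High-ability: the certificate nets 24 − 5 = 19; no certificate nets 18. High-ability prefers the certificate.
Low-ability: the certificate nets 24 − 19 = 5; no certificate nets 18. Low-ability prefers no certificate.
Neither type deviates, so the separating profile is an equilibrium.

Yes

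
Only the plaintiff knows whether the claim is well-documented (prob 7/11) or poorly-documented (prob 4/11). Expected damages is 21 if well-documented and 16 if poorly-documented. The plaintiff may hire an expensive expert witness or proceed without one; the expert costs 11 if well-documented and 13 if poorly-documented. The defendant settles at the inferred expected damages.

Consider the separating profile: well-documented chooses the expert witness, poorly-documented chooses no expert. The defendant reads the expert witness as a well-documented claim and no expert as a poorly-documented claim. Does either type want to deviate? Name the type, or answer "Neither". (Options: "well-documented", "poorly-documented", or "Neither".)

well-documented

The expert witness pays 21; no expert pays 16.
well-documented: assigned the expert witness, nets 21 − 11 = 10; deviating to no expert nets 16.
poorly-documented: assigned no expert, nets 16; deviating to the expert witness nets 21 − 13 = 8.
The well-documented type gains 6 by deviating.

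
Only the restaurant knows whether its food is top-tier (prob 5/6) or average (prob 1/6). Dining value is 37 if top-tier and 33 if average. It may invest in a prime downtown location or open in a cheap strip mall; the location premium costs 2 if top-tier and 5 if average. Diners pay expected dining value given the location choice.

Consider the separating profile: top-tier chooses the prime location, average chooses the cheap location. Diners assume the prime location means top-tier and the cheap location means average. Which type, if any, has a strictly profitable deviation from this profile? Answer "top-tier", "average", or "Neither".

Neither

The prime location pays 37; the cheap location pays 33.
top-tier: assigned the prime location, nets 37 − 2 = 35; deviating to the cheap location nets 33.
average: assigned the cheap location, nets 33; deviating to the prime location nets 37 − 5 = 32.
Both types strictly prefer their assigned action; no profitable deviation.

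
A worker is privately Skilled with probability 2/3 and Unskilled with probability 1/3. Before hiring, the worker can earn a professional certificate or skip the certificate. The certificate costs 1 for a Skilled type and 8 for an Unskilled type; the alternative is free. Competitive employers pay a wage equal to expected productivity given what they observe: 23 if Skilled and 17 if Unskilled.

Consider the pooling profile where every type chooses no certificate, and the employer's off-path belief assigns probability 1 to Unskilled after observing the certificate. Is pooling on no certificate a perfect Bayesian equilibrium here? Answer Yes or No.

Yes

On path, the employer holds the prior and pays 2/3·23 + 1/3·17 = 21. Off path (the certificate), believing Unskilled, it pays 17.
Skilled: no certificate nets 21; the certificate nets 17 − 1 = 16. Skilled stays.
Unskilled: no certificate nets 21; the certificate nets 17 − 8 = 9. Unskilled stays.
No type deviates, so pooling is sustained.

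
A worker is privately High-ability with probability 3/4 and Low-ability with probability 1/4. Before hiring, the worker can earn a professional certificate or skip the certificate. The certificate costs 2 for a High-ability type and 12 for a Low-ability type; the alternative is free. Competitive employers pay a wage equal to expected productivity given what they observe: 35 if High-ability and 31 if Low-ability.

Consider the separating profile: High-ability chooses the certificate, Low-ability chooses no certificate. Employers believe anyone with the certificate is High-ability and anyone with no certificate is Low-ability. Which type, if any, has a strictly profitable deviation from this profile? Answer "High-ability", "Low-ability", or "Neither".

Neither

The certificate pays 35; no certificate pays 31.
High-ability: assigned the certificate, nets 35 − 2 = 33; deviating to no certificate nets 31.
Low-ability: assigned no certificate, nets 31; deviating to the certificate nets 35 − 12 = 23.
Both types strictly prefer their assigned action; no profitable deviation.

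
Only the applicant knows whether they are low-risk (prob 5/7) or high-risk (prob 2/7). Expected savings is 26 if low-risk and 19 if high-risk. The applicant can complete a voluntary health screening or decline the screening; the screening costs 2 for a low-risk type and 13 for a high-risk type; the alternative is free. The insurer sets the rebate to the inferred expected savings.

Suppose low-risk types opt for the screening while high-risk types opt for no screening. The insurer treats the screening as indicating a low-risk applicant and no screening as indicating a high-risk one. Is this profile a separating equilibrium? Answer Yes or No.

Yes

Under these beliefs, the screening earns rebate 26 and no screening earns rebate 19.
low-risk: the screening nets 26 − 2 = 24; no screening nets 19. low-risk prefers the screening.
high-risk: the screening nets 26 − 13 = 13; no screening nets 19. high-risk prefers no screening.
Neither type deviates, so the separating profile is an equilibrium.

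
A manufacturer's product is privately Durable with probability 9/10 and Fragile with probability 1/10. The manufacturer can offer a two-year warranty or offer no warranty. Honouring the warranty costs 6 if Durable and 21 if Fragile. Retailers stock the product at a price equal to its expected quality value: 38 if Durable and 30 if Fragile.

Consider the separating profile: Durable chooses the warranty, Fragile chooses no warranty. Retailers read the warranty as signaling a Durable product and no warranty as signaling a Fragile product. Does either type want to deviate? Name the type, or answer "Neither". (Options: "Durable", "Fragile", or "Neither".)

The warranty pays 38; no warranty pays 30.
Durable: assigned the warranty, nets 38 − 6 = 32; deviating to no warranty nets 30.
Fragile: assigned no warranty, nets 30; deviating to the warranty nets 38 − 21 = 17.
Both types strictly prefer their assigned action; no profitable deviation.

Neither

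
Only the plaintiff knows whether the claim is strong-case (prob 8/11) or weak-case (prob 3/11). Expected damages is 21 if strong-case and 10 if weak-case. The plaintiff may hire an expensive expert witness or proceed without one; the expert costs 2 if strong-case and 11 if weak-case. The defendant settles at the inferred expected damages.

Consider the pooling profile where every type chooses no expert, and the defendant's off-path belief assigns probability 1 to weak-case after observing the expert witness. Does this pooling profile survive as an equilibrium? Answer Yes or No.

Yes

On path, the defendant holds the prior and pays 8/11·21 + 3/11·10 = 18. Off path (the expert witness), believing weak-case, it pays 10.
strong-case: no expert nets 18; the expert witness nets 10 − 2 = 8. strong-case stays.
weak-case: no expert nets 18; the expert witness nets 10 − 11 = -1. weak-case stays.
No type deviates, so pooling is sustained.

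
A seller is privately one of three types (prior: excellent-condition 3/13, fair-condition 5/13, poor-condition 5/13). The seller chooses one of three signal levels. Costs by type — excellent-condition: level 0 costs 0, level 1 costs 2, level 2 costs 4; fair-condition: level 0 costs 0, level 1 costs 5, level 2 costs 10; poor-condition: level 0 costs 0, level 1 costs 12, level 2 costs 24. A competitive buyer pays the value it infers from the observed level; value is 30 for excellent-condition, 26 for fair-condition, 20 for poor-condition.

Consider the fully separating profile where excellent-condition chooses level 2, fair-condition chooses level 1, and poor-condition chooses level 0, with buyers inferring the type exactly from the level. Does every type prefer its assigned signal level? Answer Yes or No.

Yes

Separating prices: level 2 → 30, level 1 → 26, level 0 → 20.
excellent-condition (assigned level 2): level 0: 20 − 0 = 20; level 1: 26 − 2 = 24; level 2: 30 − 4 = 26. excellent-condition stays.
fair-condition (assigned level 1): level 0: 20 − 0 = 20; level 1: 26 − 5 = 21; level 2: 30 − 10 = 20. fair-condition stays.
poor-condition (assigned level 0): level 0: 20 − 0 = 20; level 1: 26 − 12 = 14; level 2: 30 − 24 = 6. poor-condition stays.
Every type prefers its assigned level; separation holds.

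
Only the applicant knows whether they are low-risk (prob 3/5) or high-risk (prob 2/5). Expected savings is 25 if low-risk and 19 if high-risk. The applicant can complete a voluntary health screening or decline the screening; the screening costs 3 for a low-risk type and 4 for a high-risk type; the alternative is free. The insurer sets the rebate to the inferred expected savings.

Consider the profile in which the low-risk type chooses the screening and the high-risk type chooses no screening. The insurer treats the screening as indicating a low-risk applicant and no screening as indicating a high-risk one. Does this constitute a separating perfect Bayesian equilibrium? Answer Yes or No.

No

Under these beliefs, the screening earns rebate 25 and no screening earns rebate 19.
low-risk: the screening nets 25 − 3 = 22; no screening nets 19. low-risk prefers the screening.
high-risk: the screening nets 25 − 4 = 21; no screening nets 19. high-risk would deviate to the screening.
high-risk has a profitable deviation, so the profile is not an equilibrium.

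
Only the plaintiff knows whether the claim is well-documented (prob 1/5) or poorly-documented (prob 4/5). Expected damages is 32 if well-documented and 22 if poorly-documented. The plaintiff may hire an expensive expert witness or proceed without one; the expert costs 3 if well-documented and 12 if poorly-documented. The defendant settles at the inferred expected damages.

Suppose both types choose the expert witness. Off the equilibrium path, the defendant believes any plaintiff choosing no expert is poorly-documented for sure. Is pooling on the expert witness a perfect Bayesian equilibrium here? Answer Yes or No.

No

On path, the defendant holds the prior and pays 1/5·32 + 4/5·22 = 24. Off path (no expert), believing poorly-documented, it pays 22.
well-documented: the expert witness nets 24 − 3 = 21; no expert nets 22. well-documented would deviate.
poorly-documented: the expert witness nets 24 − 12 = 12; no expert nets 22. poorly-documented would deviate.
A type deviates, so pooling fails.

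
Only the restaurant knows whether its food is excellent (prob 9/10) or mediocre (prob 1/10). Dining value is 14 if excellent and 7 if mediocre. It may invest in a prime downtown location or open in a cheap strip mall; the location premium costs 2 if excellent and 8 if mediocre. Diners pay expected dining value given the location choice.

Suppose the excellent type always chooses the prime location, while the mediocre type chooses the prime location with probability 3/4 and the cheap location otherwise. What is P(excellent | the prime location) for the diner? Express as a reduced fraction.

P(the prime location) = (9/10)·1 + (1/10)·(3/4) = 39/40.
By Bayes' rule, P(excellent | the prime location) = (9/10) / (39/40) = 12/13.

12/13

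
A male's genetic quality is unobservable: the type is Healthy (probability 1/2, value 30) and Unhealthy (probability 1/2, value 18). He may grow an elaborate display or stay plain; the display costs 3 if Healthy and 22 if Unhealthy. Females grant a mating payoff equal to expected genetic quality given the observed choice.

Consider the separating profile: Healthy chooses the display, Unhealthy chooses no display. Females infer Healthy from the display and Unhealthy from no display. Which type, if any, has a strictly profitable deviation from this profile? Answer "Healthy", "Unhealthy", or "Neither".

Neither

The display pays 30; no display pays 18.
Healthy: assigned the display, nets 30 − 3 = 27; deviating to no display nets 18.
Unhealthy: assigned no display, nets 18; deviating to the display nets 30 − 22 = 8.
Both types strictly prefer their assigned action; no profitable deviation.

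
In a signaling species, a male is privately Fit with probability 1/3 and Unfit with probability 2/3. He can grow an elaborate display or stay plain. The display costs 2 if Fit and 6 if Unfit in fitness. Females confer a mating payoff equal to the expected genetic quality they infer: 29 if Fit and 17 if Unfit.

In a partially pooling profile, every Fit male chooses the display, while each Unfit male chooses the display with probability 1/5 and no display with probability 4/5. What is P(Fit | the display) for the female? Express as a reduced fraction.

5/7

P(the display) = (1/3)·1 + (2/3)·(1/5) = 7/15.
By Bayes' rule, P(Fit | the display) = (1/3) / (7/15) = 5/7.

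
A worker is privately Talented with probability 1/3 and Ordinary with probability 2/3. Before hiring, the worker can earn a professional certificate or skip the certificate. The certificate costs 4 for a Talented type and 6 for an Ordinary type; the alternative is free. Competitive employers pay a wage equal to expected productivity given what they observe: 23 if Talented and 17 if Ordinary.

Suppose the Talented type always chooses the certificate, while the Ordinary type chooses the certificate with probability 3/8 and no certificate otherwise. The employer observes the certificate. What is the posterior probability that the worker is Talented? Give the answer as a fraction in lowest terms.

P(the certificate) = (1/3)·1 + (2/3)·(3/8) = 7/12.
By Bayes' rule, P(Talented | the certificate) = (1/3) / (7/12) = 4/7.

4/7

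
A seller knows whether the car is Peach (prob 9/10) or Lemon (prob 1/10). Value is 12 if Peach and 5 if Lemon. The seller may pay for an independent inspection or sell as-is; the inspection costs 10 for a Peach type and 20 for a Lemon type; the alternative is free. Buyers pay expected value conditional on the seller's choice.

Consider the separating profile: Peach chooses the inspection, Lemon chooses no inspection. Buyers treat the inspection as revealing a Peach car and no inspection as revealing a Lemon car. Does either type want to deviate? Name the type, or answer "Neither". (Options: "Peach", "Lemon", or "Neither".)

Peach

The inspection pays 12; no inspection pays 5.
Peach: assigned the inspection, nets 12 − 10 = 2; deviating to no inspection nets 5.
Lemon: assigned no inspection, nets 5; deviating to the inspection nets 12 − 20 = -8.
The Peach type gains 3 by deviating.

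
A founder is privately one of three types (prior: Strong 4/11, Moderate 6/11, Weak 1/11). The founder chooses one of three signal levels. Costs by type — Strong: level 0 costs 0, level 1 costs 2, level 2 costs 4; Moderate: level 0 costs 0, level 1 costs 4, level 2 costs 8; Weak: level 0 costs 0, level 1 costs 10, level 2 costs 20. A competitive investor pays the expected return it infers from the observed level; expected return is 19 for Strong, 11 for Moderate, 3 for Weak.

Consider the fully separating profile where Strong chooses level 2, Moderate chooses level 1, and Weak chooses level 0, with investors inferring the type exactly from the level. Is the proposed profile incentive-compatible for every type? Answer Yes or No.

No

Separating valuations: level 2 → 19, level 1 → 11, level 0 → 3.
Strong (assigned level 2): level 0: 3 − 0 = 3; level 1: 11 − 2 = 9; level 2: 19 − 4 = 15. Strong stays.
Moderate (assigned level 1): level 0: 3 − 0 = 3; level 1: 11 − 4 = 7; level 2: 19 − 8 = 11. Moderate prefers level 2.
Weak (assigned level 0): level 0: 3 − 0 = 3; level 1: 11 − 10 = 1; level 2: 19 − 20 = -1. Weak stays.
At least one type deviates; the separating profile fails.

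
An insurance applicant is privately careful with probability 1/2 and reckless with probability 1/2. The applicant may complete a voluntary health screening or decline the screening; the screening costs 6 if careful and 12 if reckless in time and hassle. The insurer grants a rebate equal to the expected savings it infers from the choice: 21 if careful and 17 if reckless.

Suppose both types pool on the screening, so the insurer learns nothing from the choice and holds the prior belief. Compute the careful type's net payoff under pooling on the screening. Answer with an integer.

13

Pooled rebate = 1/2·21 + 1/2·17 = 19.
careful pays cost 6 for the screening, so net payoff = 19 − 6 = 13.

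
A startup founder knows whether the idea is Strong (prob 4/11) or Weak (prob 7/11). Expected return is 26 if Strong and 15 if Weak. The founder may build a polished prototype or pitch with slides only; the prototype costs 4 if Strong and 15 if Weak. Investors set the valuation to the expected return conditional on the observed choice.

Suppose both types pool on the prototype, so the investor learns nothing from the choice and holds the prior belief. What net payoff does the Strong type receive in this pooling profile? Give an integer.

15

Pooled valuation = 4/11·26 + 7/11·15 = 19.
Strong pays cost 4 for the prototype, so net payoff = 19 − 4 = 15.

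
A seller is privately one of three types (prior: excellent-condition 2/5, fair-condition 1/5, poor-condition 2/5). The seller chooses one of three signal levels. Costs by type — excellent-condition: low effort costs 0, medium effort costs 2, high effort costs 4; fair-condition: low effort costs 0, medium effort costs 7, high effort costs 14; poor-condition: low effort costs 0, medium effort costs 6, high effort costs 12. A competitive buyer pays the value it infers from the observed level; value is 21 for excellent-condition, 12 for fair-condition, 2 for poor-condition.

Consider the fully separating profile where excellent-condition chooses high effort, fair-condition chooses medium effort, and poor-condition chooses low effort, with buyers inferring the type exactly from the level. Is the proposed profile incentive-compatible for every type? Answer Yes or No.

No

Separating prices: high effort → 21, medium effort → 12, low effort → 2.
excellent-condition (assigned high effort): low effort: 2 − 0 = 2; medium effort: 12 − 2 = 10; high effort: 21 − 4 = 17. excellent-condition stays.
fair-condition (assigned medium effort): low effort: 2 − 0 = 2; medium effort: 12 − 7 = 5; high effort: 21 − 14 = 7. fair-condition prefers high effort.
poor-condition (assigned low effort): low effort: 2 − 0 = 2; medium effort: 12 − 6 = 6; high effort: 21 − 12 = 9. poor-condition prefers high effort.
At least one type deviates; the separating profile fails.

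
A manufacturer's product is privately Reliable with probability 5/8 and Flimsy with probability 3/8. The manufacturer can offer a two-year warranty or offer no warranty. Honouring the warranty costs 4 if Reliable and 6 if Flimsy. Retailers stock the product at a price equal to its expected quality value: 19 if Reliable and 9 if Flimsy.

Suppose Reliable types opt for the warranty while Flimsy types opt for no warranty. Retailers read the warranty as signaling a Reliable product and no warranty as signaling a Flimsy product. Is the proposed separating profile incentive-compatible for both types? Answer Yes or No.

No

Under these beliefs, the warranty earns price 19 and no warranty earns price 9.
Reliable: the warranty nets 19 − 4 = 15; no warranty nets 9. Reliable prefers the warranty.
Flimsy: the warranty nets 19 − 6 = 13; no warranty nets 9. Flimsy would deviate to the warranty.
Flimsy has a profitable deviation, so the profile is not an equilibrium.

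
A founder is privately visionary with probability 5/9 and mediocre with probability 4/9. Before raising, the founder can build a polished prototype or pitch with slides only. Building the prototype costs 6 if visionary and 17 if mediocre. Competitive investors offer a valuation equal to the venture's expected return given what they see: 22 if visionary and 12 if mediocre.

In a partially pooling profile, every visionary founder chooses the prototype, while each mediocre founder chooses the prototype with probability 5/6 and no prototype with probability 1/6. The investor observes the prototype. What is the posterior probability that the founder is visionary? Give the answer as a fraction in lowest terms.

3/5

P(the prototype) = (5/9)·1 + (4/9)·(5/6) = 25/27.
By Bayes' rule, P(visionary | the prototype) = (5/9) / (25/27) = 3/5.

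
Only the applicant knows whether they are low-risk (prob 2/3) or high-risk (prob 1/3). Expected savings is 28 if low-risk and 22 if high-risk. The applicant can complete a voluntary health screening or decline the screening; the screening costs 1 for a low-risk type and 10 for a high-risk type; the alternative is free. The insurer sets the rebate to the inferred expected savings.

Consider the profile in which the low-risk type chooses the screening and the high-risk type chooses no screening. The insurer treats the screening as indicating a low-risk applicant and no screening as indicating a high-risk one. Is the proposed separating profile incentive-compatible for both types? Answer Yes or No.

Under these beliefs, the screening earns rebate 28 and no screening earns rebate 22.
low-risk: the screening nets 28 − 1 = 27; no screening nets 22. low-risk prefers the screening.
high-risk: the screening nets 28 − 10 = 18; no screening nets 22. high-risk prefers no screening.
Neither type deviates, so the separating profile is an equilibrium.

Yes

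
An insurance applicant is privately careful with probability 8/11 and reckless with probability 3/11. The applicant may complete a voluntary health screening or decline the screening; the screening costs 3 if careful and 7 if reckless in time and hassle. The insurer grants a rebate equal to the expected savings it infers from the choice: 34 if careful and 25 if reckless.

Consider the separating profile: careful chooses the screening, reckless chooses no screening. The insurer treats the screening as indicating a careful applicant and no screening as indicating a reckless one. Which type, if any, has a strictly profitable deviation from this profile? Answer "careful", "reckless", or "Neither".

reckless

The screening pays 34; no screening pays 25.
careful: assigned the screening, nets 34 − 3 = 31; deviating to no screening nets 25.
reckless: assigned no screening, nets 25; deviating to the screening nets 34 − 7 = 27.
The reckless type gains 2 by deviating.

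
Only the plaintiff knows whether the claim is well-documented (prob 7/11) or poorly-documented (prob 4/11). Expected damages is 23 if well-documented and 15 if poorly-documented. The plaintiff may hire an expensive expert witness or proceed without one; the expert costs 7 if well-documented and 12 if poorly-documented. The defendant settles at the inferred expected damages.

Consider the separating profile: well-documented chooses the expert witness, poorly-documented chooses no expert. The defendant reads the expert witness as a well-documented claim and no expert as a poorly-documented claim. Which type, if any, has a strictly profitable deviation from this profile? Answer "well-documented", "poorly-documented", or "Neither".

The expert witness pays 23; no expert pays 15.
well-documented: assigned the expert witness, nets 23 − 7 = 16; deviating to no expert nets 15.
poorly-documented: assigned no expert, nets 15; deviating to the expert witness nets 23 − 12 = 11.
Both types strictly prefer their assigned action; no profitable deviation.

Neither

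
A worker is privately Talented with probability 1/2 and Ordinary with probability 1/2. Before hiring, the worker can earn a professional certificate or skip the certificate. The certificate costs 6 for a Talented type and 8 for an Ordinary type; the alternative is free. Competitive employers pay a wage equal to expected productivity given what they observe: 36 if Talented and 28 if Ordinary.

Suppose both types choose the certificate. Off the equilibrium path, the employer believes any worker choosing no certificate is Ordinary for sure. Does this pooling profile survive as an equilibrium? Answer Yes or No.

No

On path, the employer holds the prior and pays 1/2·36 + 1/2·28 = 32. Off path (no certificate), believing Ordinary, it pays 28.
Talented: the certificate nets 32 − 6 = 26; no certificate nets 28. Talented would deviate.
Ordinary: the certificate nets 32 − 8 = 24; no certificate nets 28. Ordinary would deviate.
A type deviates, so pooling fails.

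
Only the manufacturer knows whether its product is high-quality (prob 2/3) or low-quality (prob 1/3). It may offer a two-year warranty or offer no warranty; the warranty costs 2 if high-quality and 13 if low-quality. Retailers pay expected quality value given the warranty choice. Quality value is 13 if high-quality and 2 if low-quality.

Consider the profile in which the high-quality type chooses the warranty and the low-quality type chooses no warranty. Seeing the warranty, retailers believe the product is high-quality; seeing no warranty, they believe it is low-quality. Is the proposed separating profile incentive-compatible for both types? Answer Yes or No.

Under these beliefs, the warranty earns price 13 and no warranty earns price 2.
high-quality: the warranty nets 13 − 2 = 11; no warranty nets 2. high-quality prefers the warranty.
low-quality: the warranty nets 13 − 13 = 0; no warranty nets 2. low-quality prefers no warranty.
Neither type deviates, so the separating profile is an equilibrium.

Yes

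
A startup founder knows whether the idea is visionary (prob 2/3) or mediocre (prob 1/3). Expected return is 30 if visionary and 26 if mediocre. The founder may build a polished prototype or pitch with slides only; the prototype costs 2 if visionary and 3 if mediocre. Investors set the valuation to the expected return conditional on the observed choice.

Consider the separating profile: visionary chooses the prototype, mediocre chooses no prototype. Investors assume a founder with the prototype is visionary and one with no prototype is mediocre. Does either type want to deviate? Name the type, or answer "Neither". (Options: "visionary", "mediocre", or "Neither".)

mediocre

The prototype pays 30; no prototype pays 26.
visionary: assigned the prototype, nets 30 − 2 = 28; deviating to no prototype nets 26.
mediocre: assigned no prototype, nets 26; deviating to the prototype nets 30 − 3 = 27.
The mediocre type gains 1 by deviating.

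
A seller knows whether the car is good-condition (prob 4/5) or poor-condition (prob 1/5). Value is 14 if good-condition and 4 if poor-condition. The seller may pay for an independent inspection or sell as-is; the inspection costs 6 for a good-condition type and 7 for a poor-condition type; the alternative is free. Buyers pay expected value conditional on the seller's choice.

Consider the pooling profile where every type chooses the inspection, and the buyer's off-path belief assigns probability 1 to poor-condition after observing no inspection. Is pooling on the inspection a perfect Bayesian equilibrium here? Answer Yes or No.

Yes

On path, the buyer holds the prior and pays 4/5·14 + 1/5·4 = 12. Off path (no inspection), believing poor-condition, it pays 4.
good-condition: the inspection nets 12 − 6 = 6; no inspection nets 4. good-condition stays.
poor-condition: the inspection nets 12 − 7 = 5; no inspection nets 4. poor-condition stays.
No type deviates, so pooling is sustained.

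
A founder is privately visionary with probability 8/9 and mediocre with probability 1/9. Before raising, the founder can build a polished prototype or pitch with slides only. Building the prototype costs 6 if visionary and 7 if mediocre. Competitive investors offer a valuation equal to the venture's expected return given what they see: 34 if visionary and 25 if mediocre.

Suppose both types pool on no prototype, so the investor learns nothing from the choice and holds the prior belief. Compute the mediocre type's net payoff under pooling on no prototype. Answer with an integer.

33

Pooled valuation = 8/9·34 + 1/9·25 = 33.
mediocre pays no cost for no prototype, so net payoff = 33.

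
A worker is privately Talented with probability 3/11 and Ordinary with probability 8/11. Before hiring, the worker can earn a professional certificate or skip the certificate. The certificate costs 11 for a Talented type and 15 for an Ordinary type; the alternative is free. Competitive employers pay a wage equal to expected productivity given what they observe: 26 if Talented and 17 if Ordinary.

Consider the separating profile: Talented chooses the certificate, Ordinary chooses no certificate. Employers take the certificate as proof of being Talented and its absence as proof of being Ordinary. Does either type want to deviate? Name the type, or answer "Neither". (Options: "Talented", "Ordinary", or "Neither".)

The certificate pays 26; no certificate pays 17.
Talented: assigned the certificate, nets 26 − 11 = 15; deviating to no certificate nets 17.
Ordinary: assigned no certificate, nets 17; deviating to the certificate nets 26 − 15 = 11.
The Talented type gains 2 by deviating.

Talented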